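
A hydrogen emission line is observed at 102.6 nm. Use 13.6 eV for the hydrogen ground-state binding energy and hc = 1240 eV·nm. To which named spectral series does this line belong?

Lyman

ΔE = 1240/102.6 = 12.09 eV.
This matches 13.6 × (1/1² − 1/3²), so n_f = 1: the Lyman series.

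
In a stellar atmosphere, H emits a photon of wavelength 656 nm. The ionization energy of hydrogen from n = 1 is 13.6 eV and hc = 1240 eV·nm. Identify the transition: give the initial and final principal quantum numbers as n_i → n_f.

n_i = 3, n_f = 2

The photon energy is ΔE = hc/λ = 1240 / 656 = 1.890 eV.
With Z = 1, ΔE = 13.60 × (1/n_f² − 1/n_i²), so 1/n_f² − 1/n_i² = 0.1390.
Trying n_f = 2 gives 1/n_i² = 0.1110, i.e. n_i ≈ 3; this pair matches.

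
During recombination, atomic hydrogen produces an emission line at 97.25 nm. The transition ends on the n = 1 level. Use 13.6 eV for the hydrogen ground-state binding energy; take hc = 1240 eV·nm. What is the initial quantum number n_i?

The photon energy is ΔE = hc/λ = 1240 / 97.25 = 12.75 eV.
With Z = 1, ΔE = 13.60 × (1/n_f² − 1/n_i²), so 1/n_f² − 1/n_i² = 0.9375.
With n_f = 1: 1/n_i² = 1/1 − 0.9375 = 0.06245, so n_i ≈ 4.00.

n_i = 4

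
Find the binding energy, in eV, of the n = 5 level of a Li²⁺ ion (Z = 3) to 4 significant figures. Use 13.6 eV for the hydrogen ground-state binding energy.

E_n = −13.6 Z²/n² = −122.4/n² eV for Z = 3.
E_5 = −122.4/25 = −4.896 eV, so ionization (to E = 0) requires 4.896 eV.

4.896 eV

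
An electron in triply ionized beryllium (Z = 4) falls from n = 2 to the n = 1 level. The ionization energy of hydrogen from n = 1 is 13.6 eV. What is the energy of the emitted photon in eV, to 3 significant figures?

The Bohr energies scale as Z², so for Z = 4: E_n = −217.6/n² eV.
E_2 = −217.6/4 = −54.40 eV and E_1 = −217.6/1 = −217.6 eV.
The photon energy is |E_2 − E_1| = 163 eV.

163 eV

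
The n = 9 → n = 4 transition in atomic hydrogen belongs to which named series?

The series is set by the lower level: n_f = 4 is the Brackett series.

Brackett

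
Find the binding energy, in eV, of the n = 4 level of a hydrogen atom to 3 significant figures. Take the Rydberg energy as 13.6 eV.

E_4 = −13.60/16 = −0.850 eV, so ionization (to E = 0) requires 0.850 eV.

0.850 eV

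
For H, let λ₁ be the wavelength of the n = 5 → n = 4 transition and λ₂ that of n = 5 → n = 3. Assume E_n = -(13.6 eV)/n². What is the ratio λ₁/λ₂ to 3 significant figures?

λ ∝ 1/ΔE ∝ 1/(1/n_f² − 1/n_i²), and the Z² and hc factors cancel in the ratio.
λ₁/λ₂ = (1/3² − 1/5²)/(1/4² − 1/5²) = 0.07111/0.02250 = 3.16.

3.16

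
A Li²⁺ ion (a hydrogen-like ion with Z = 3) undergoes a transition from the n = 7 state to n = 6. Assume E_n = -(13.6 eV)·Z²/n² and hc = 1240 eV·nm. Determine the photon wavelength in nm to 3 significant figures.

1370 nm

For Z = 3 the level energies scale as Z², so the effective Rydberg energy is 13.6 × 9 = 122.4 eV.
ΔE = 122.4 × (1/6² − 1/7²) = 122.4 × 0.007370 = 0.9020 eV.
λ = hc/ΔE = 1240 / 0.9020 = 1370 nm.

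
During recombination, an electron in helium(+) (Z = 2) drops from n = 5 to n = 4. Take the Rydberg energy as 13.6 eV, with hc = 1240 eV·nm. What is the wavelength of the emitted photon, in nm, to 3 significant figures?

For Z = 2 the level energies scale as Z², so the effective Rydberg energy is 13.6 × 4 = 54.40 eV.
ΔE = 54.40 × (1/4² − 1/5²) = 54.40 × 0.02250 = 1.224 eV.
λ = hc/ΔE = 1240 / 1.224 = 1010 nm.

1010 nm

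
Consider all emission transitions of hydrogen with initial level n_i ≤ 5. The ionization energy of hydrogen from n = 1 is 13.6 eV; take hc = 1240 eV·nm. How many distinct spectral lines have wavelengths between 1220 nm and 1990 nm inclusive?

2

Enumerate all n_i → n_f pairs with 1 ≤ n_f < n_i ≤ 5 and compute λ = 1240 / [13.6·1·(1/n_f² − 1/n_i²)].
Lines falling in [1220, 1990] nm: 5→3 (1282 nm), 4→3 (1876 nm).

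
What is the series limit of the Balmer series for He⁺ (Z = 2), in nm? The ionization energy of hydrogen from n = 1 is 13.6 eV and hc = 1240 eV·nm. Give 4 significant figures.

91.18 nm

The Balmer series has lower level n_f = 2; the series limit corresponds to n_i → ∞.
ΔE_max = 13.6 × 4 / 2² = 13.60 eV.
λ_min = 1240 / 13.60 = 91.18 nm.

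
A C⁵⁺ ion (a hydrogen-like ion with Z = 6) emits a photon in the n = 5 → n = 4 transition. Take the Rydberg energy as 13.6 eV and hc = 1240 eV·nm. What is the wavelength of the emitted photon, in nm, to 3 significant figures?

113 nm

For Z = 6 the level energies scale as Z², so the effective Rydberg energy is 13.6 × 36 = 489.6 eV.
ΔE = 489.6 × (1/4² − 1/5²) = 489.6 × 0.02250 = 11.02 eV.
λ = hc/ΔE = 1240 / 11.02 = 113 nm.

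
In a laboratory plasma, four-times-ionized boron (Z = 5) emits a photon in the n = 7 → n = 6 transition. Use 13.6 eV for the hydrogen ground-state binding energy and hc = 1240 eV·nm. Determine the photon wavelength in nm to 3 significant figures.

495 nm

For Z = 5 the level energies scale as Z², so the effective Rydberg energy is 13.6 × 25 = 340.0 eV.
ΔE = 340.0 × (1/6² − 1/7²) = 340.0 × 0.007370 = 2.506 eV.
λ = hc/ΔE = 1240 / 2.506 = 495 nm.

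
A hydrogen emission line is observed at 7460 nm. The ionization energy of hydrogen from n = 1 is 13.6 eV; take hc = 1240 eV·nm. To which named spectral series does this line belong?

Pfund

ΔE = 1240/7460 = 0.1662 eV.
This matches 13.6 × (1/5² − 1/6²), so n_f = 5: the Pfund series.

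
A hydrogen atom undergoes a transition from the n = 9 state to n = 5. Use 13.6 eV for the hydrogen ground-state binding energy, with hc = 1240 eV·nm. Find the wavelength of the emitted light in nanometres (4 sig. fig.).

ΔE = 13.60 × (1/5² − 1/9²) = 13.60 × 0.02765 = 0.3761 eV.
λ = hc/ΔE = 1240 / 0.3761 = 3297 nm.

3297 nm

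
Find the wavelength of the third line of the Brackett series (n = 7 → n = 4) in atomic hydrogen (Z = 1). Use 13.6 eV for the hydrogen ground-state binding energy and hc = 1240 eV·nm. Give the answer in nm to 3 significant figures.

The Brackett series terminates on n_f = 4; the third line has n_i = 4+3 = 7.
ΔE = 13.60 × (1/4² − 1/7²) = 0.5724 eV.
λ = 1240 / 0.5724 = 2170 nm.

2170 nm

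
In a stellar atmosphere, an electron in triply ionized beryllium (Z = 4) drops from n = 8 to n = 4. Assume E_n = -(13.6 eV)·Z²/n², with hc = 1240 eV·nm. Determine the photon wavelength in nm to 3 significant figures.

For Z = 4 the level energies scale as Z², so the effective Rydberg energy is 13.6 × 16 = 217.6 eV.
ΔE = 217.6 × (1/4² − 1/8²) = 217.6 × 0.04688 = 10.20 eV.
λ = hc/ΔE = 1240 / 10.20 = 122 nm.

122 nm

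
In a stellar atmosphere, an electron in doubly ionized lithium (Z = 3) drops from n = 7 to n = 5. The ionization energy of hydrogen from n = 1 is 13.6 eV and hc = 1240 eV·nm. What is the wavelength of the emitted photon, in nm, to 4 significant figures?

517.1 nm

For Z = 3 the level energies scale as Z², so the effective Rydberg energy is 13.6 × 9 = 122.4 eV.
ΔE = 122.4 × (1/5² − 1/7²) = 122.4 × 0.01959 = 2.398 eV.
λ = hc/ΔE = 1240 / 2.398 = 517.1 nm.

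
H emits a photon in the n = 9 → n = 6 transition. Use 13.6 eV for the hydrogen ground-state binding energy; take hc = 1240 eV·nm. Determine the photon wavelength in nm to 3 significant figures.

5910 nm

ΔE = 13.60 × (1/6² − 1/9²) = 13.60 × 0.01543 = 0.2099 eV.
λ = hc/ΔE = 1240 / 0.2099 = 5910 nm.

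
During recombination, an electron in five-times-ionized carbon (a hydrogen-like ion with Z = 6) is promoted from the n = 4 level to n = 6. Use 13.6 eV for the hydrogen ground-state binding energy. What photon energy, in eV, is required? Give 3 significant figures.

17.0 eV

The Bohr energies scale as Z², so for Z = 6: E_n = −489.6/n² eV.
E_6 = −489.6/36 = −13.60 eV and E_4 = −489.6/16 = −30.60 eV.
The photon energy is |E_6 − E_4| = 17.0 eV.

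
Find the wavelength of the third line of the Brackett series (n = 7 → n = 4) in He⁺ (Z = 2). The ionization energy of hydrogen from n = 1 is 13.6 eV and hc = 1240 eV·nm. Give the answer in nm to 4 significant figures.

The Brackett series terminates on n_f = 4; the third line has n_i = 4+3 = 7.
ΔE = 54.40 × (1/4² − 1/7²) = 2.290 eV.
λ = 1240 / 2.290 = 541.5 nm.

541.5 nm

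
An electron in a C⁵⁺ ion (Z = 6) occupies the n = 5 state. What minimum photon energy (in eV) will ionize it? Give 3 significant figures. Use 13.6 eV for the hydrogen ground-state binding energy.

19.6 eV

E_n = −13.6 Z²/n² = −489.6/n² eV for Z = 6.
E_5 = −489.6/25 = −19.6 eV, so ionization (to E = 0) requires 19.6 eV.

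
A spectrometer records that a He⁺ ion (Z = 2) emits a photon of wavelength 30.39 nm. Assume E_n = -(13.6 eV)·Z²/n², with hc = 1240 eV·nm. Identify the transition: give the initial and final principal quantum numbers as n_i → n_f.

n_i = 2, n_f = 1

The photon energy is ΔE = hc/λ = 1240 / 30.39 = 40.80 eV.
With Z = 2, ΔE = 54.40 × (1/n_f² − 1/n_i²), so 1/n_f² − 1/n_i² = 0.7501.
Trying n_f = 1 gives 1/n_i² = 0.2499, i.e. n_i ≈ 2; this pair matches.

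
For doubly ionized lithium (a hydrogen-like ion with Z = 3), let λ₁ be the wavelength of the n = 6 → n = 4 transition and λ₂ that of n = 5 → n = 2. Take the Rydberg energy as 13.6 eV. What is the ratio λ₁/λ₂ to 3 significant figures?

6.05

λ ∝ 1/ΔE ∝ 1/(1/n_f² − 1/n_i²), and the Z² and hc factors cancel in the ratio.
λ₁/λ₂ = (1/2² − 1/5²)/(1/4² − 1/6²) = 0.2100/0.03472 = 6.05.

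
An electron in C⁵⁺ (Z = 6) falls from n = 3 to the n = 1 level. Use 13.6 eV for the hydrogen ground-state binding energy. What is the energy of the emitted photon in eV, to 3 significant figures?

The Bohr energies scale as Z², so for Z = 6: E_n = −489.6/n² eV.
E_3 = −489.6/9 = −54.40 eV and E_1 = −489.6/1 = −489.6 eV.
The photon energy is |E_3 − E_1| = 435 eV.

435 eV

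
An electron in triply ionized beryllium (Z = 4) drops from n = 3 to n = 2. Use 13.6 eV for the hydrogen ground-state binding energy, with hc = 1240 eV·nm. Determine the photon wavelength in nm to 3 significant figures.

41.0 nm

For Z = 4 the level energies scale as Z², so the effective Rydberg energy is 13.6 × 16 = 217.6 eV.
ΔE = 217.6 × (1/2² − 1/3²) = 217.6 × 0.1389 = 30.22 eV.
λ = hc/ΔE = 1240 / 30.22 = 41.0 nm.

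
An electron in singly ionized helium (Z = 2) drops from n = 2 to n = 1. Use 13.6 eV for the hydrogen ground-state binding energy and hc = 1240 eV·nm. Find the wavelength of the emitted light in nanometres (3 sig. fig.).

For Z = 2 the level energies scale as Z², so the effective Rydberg energy is 13.6 × 4 = 54.40 eV.
ΔE = 54.40 × (1/1² − 1/2²) = 54.40 × 0.7500 = 40.80 eV.
λ = hc/ΔE = 1240 / 40.80 = 30.4 nm.

30.4 nm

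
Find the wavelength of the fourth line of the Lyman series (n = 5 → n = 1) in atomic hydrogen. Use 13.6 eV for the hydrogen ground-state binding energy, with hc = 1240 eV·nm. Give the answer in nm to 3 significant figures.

The Lyman series terminates on n_f = 1; the fourth line has n_i = 1+4 = 5.
ΔE = 13.60 × (1/1² − 1/5²) = 13.06 eV.
λ = 1240 / 13.06 = 95.0 nm.

95.0 nm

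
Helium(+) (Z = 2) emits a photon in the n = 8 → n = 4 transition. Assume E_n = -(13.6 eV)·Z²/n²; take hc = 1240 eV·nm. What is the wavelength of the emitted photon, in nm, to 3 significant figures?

486 nm

For Z = 2 the level energies scale as Z², so the effective Rydberg energy is 13.6 × 4 = 54.40 eV.
ΔE = 54.40 × (1/4² − 1/8²) = 54.40 × 0.04688 = 2.550 eV.
λ = hc/ΔE = 1240 / 2.550 = 486 nm.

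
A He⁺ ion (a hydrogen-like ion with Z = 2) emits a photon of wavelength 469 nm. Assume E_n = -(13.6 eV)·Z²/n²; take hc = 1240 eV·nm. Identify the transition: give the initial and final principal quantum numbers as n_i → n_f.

The photon energy is ΔE = hc/λ = 1240 / 469 = 2.644 eV.
With Z = 2, ΔE = 54.40 × (1/n_f² − 1/n_i²), so 1/n_f² − 1/n_i² = 0.04860.
Trying n_f = 3 gives 1/n_i² = 0.06251, i.e. n_i ≈ 4; this pair matches.

n_i = 4, n_f = 3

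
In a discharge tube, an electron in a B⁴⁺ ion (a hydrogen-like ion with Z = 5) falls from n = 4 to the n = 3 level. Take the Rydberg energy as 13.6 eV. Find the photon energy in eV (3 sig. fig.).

The Bohr energies scale as Z², so for Z = 5: E_n = −340.0/n² eV.
E_4 = −340.0/16 = −21.25 eV and E_3 = −340.0/9 = −37.78 eV.
The photon energy is |E_4 − E_3| = 16.5 eV.

16.5 eV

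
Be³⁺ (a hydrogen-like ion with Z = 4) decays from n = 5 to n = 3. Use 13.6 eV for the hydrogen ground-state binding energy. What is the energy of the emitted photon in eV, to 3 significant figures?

The Bohr energies scale as Z², so for Z = 4: E_n = −217.6/n² eV.
E_5 = −217.6/25 = −8.704 eV and E_3 = −217.6/9 = −24.18 eV.
The photon energy is |E_5 − E_3| = 15.5 eV.

15.5 eV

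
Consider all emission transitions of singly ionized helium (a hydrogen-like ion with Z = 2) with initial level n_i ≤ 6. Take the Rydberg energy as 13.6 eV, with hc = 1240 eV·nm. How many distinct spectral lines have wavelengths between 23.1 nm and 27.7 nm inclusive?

4

Enumerate all n_i → n_f pairs with 1 ≤ n_f < n_i ≤ 6 and compute λ = 1240 / [13.6·4·(1/n_f² − 1/n_i²)].
Lines falling in [23.1, 27.7] nm: 6→1 (23.45 nm), 5→1 (23.74 nm), 4→1 (24.31 nm), 3→1 (25.64 nm).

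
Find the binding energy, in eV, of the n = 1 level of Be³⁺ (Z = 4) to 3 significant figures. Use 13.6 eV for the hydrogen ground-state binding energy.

218 eV

E_n = −13.6 Z²/n² = −217.6/n² eV for Z = 4.
E_1 = −217.6/1 = −218 eV, so ionization (to E = 0) requires 218 eV.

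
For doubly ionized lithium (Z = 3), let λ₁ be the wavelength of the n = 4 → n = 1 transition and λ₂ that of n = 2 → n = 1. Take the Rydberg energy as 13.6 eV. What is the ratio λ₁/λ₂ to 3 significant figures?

0.800

λ ∝ 1/ΔE ∝ 1/(1/n_f² − 1/n_i²), and the Z² and hc factors cancel in the ratio.
λ₁/λ₂ = (1/1² − 1/2²)/(1/1² − 1/4²) = 0.7500/0.9375 = 0.800.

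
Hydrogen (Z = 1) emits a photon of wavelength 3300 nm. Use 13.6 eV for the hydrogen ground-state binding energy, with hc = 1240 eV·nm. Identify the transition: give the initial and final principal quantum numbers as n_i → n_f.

n_i = 9, n_f = 5

The photon energy is ΔE = hc/λ = 1240 / 3300 = 0.3758 eV.
With Z = 1, ΔE = 13.60 × (1/n_f² − 1/n_i²), so 1/n_f² − 1/n_i² = 0.02763.
Trying n_f = 5 gives 1/n_i² = 0.01237, i.e. n_i ≈ 9; this pair matches.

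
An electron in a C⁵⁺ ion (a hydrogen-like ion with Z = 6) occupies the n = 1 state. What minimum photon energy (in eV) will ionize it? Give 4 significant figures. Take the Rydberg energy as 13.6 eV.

489.6 eV

E_n = −13.6 Z²/n² = −489.6/n² eV for Z = 6.
E_1 = −489.6/1 = −489.6 eV, so ionization (to E = 0) requires 489.6 eV.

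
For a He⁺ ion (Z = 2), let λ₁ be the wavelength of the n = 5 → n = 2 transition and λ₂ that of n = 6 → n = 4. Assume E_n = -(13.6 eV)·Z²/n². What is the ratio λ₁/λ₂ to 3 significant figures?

λ ∝ 1/ΔE ∝ 1/(1/n_f² − 1/n_i²), and the Z² and hc factors cancel in the ratio.
λ₁/λ₂ = (1/4² − 1/6²)/(1/2² − 1/5²) = 0.03472/0.2100 = 0.165.

0.165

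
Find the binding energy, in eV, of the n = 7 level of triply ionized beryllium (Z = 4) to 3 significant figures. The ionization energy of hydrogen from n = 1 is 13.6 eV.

4.44 eV

E_n = −13.6 Z²/n² = −217.6/n² eV for Z = 4.
E_7 = −217.6/49 = −4.44 eV, so ionization (to E = 0) requires 4.44 eV.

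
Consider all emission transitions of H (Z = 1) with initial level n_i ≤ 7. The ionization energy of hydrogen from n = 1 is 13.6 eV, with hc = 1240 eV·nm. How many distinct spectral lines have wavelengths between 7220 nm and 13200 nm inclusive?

Enumerate all n_i → n_f pairs with 1 ≤ n_f < n_i ≤ 7 and compute λ = 1240 / [13.6·1·(1/n_f² − 1/n_i²)].
Lines falling in [7220, 13200] nm: 6→5 (7460 nm), 7→6 (12370 nm).

2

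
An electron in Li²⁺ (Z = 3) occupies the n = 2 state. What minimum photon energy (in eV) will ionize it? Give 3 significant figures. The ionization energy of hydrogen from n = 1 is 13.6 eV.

E_n = −13.6 Z²/n² = −122.4/n² eV for Z = 3.
E_2 = −122.4/4 = −30.6 eV, so ionization (to E = 0) requires 30.6 eV.

30.6 eV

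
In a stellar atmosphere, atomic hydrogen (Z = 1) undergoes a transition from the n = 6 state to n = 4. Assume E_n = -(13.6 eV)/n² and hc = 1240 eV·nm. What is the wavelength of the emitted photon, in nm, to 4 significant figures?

2626 nm

ΔE = 13.60 × (1/4² − 1/6²) = 13.60 × 0.03472 = 0.4722 eV.
λ = hc/ΔE = 1240 / 0.4722 = 2626 nm.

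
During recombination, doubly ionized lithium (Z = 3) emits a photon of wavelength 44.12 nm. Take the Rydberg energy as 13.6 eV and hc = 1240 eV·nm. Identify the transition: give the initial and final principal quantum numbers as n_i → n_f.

n_i = 7, n_f = 2

The photon energy is ΔE = hc/λ = 1240 / 44.12 = 28.11 eV.
With Z = 3, ΔE = 122.4 × (1/n_f² − 1/n_i²), so 1/n_f² − 1/n_i² = 0.2296.
Trying n_f = 2 gives 1/n_i² = 0.02038, i.e. n_i ≈ 7; this pair matches.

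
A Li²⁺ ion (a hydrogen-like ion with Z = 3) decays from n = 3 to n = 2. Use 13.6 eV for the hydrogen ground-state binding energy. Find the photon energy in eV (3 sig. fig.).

The Bohr energies scale as Z², so for Z = 3: E_n = −122.4/n² eV.
E_3 = −122.4/9 = −13.60 eV and E_2 = −122.4/4 = −30.60 eV.
The photon energy is |E_3 − E_2| = 17.0 eV.

17.0 eV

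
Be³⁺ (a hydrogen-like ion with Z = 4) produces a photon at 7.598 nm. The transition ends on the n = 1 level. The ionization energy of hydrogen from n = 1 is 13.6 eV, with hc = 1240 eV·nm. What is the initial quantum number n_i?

The photon energy is ΔE = hc/λ = 1240 / 7.598 = 163.2 eV.
With Z = 4, ΔE = 217.6 × (1/n_f² − 1/n_i²), so 1/n_f² − 1/n_i² = 0.7500.
With n_f = 1: 1/n_i² = 1/1 − 0.7500 = 0.2500, so n_i ≈ 2.00.

n_i = 2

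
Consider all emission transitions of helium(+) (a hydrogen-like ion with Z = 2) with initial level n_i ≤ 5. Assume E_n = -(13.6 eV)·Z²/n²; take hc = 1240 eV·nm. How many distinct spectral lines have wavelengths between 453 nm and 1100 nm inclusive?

2

Enumerate all n_i → n_f pairs with 1 ≤ n_f < n_i ≤ 5 and compute λ = 1240 / [13.6·4·(1/n_f² − 1/n_i²)].
Lines falling in [453, 1100] nm: 4→3 (468.9 nm), 5→4 (1013 nm).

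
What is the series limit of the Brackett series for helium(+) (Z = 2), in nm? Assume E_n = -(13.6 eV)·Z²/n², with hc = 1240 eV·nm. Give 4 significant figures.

The Brackett series has lower level n_f = 4; the series limit corresponds to n_i → ∞.
ΔE_max = 13.6 × 4 / 4² = 3.400 eV.
λ_min = 1240 / 3.400 = 364.7 nm.

364.7 nm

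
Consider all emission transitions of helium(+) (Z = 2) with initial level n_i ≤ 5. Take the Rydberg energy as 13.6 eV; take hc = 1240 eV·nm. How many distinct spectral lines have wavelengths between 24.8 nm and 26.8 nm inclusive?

1

Enumerate all n_i → n_f pairs with 1 ≤ n_f < n_i ≤ 5 and compute λ = 1240 / [13.6·4·(1/n_f² − 1/n_i²)].
Lines falling in [24.8, 26.8] nm: 3→1 (25.64 nm).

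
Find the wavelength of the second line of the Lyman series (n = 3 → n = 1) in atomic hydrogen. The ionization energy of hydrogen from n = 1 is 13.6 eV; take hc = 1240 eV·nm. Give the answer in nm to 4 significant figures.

The Lyman series terminates on n_f = 1; the second line has n_i = 1+2 = 3.
ΔE = 13.60 × (1/1² − 1/3²) = 12.09 eV.
λ = 1240 / 12.09 = 102.6 nm.

102.6 nm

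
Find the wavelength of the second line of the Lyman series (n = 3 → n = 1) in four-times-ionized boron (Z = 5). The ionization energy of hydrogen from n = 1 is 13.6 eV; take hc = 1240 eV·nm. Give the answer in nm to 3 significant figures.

4.10 nm

The Lyman series terminates on n_f = 1; the second line has n_i = 1+2 = 3.
ΔE = 340.0 × (1/1² − 1/3²) = 302.2 eV.
λ = 1240 / 302.2 = 4.10 nm.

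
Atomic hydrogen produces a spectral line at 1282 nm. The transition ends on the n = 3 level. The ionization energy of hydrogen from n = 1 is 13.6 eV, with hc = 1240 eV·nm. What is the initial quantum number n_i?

n_i = 5

The photon energy is ΔE = hc/λ = 1240 / 1282 = 0.9672 eV.
With Z = 1, ΔE = 13.60 × (1/n_f² − 1/n_i²), so 1/n_f² − 1/n_i² = 0.07112.
With n_f = 3: 1/n_i² = 1/9 − 0.07112 = 0.03999, so n_i ≈ 5.00.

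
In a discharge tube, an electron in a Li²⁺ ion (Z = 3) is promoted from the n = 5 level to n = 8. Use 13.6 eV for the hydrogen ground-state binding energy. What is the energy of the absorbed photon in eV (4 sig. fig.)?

2.984 eV

The Bohr energies scale as Z², so for Z = 3: E_n = −122.4/n² eV.
E_8 = −122.4/64 = −1.913 eV and E_5 = −122.4/25 = −4.896 eV.
The photon energy is |E_8 − E_5| = 2.984 eV.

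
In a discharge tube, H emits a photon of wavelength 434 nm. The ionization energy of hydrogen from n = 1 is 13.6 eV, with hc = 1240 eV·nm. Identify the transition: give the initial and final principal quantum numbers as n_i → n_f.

n_i = 5, n_f = 2

The photon energy is ΔE = hc/λ = 1240 / 434 = 2.857 eV.
With Z = 1, ΔE = 13.60 × (1/n_f² − 1/n_i²), so 1/n_f² − 1/n_i² = 0.2101.
Trying n_f = 2 gives 1/n_i² = 0.03992, i.e. n_i ≈ 5; this pair matches.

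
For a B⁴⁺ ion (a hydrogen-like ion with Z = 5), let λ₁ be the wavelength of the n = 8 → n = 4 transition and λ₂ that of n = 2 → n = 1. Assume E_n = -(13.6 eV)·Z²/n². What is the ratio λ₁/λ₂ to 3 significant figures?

16.0

λ ∝ 1/ΔE ∝ 1/(1/n_f² − 1/n_i²), and the Z² and hc factors cancel in the ratio.
λ₁/λ₂ = (1/1² − 1/2²)/(1/4² − 1/8²) = 0.7500/0.04688 = 16.0.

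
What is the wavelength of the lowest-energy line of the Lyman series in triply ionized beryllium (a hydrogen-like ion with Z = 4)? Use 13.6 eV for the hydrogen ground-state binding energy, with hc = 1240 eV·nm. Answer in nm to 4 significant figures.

7.598 nm

The Lyman series terminates on n_f = 1; the first line has n_i = 1+1 = 2.
ΔE = 217.6 × (1/1² − 1/2²) = 163.2 eV.
λ = 1240 / 163.2 = 7.598 nm.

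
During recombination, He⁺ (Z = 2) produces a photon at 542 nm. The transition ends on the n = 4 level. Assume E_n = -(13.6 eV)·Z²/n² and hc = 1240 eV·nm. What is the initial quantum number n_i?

The photon energy is ΔE = hc/λ = 1240 / 542 = 2.288 eV.
With Z = 2, ΔE = 54.40 × (1/n_f² − 1/n_i²), so 1/n_f² − 1/n_i² = 0.04206.
With n_f = 4: 1/n_i² = 1/16 − 0.04206 = 0.02044, so n_i ≈ 6.99.

n_i = 7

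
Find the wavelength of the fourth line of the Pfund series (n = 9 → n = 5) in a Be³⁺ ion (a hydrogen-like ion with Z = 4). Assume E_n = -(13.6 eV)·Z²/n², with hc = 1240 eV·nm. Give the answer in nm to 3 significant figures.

206 nm

The Pfund series terminates on n_f = 5; the fourth line has n_i = 5+4 = 9.
ΔE = 217.6 × (1/5² − 1/9²) = 6.018 eV.
λ = 1240 / 6.018 = 206 nm.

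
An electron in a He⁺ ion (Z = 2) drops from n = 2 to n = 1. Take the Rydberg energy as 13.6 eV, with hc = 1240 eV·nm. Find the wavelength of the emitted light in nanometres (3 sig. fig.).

30.4 nm

For Z = 2 the level energies scale as Z², so the effective Rydberg energy is 13.6 × 4 = 54.40 eV.
ΔE = 54.40 × (1/1² − 1/2²) = 54.40 × 0.7500 = 40.80 eV.
λ = hc/ΔE = 1240 / 40.80 = 30.4 nm.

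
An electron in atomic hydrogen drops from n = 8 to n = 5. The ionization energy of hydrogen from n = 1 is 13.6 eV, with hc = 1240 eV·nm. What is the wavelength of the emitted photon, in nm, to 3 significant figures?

3740 nm

ΔE = 13.60 × (1/5² − 1/8²) = 13.60 × 0.02438 = 0.3315 eV.
λ = hc/ΔE = 1240 / 0.3315 = 3740 nm.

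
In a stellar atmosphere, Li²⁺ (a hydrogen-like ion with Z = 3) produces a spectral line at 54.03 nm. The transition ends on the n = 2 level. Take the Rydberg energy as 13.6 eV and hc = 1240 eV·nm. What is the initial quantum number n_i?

n_i = 4

The photon energy is ΔE = hc/λ = 1240 / 54.03 = 22.95 eV.
With Z = 3, ΔE = 122.4 × (1/n_f² − 1/n_i²), so 1/n_f² − 1/n_i² = 0.1875.
With n_f = 2: 1/n_i² = 1/4 − 0.1875 = 0.06250, so n_i ≈ 4.00.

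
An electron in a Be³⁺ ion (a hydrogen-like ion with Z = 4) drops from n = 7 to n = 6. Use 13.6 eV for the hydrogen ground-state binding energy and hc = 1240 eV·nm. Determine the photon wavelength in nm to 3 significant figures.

For Z = 4 the level energies scale as Z², so the effective Rydberg energy is 13.6 × 16 = 217.6 eV.
ΔE = 217.6 × (1/6² − 1/7²) = 217.6 × 0.007370 = 1.604 eV.
λ = hc/ΔE = 1240 / 1.604 = 773 nm.

773 nm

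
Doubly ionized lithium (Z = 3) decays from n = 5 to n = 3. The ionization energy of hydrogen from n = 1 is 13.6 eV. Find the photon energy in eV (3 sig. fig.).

The Bohr energies scale as Z², so for Z = 3: E_n = −122.4/n² eV.
E_5 = −122.4/25 = −4.896 eV and E_3 = −122.4/9 = −13.60 eV.
The photon energy is |E_5 − E_3| = 8.70 eV.

8.70 eV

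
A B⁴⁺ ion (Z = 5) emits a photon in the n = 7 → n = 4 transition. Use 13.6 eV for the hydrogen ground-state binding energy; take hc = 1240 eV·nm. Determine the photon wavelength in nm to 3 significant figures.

For Z = 5 the level energies scale as Z², so the effective Rydberg energy is 13.6 × 25 = 340.0 eV.
ΔE = 340.0 × (1/4² − 1/7²) = 340.0 × 0.04209 = 14.31 eV.
λ = hc/ΔE = 1240 / 14.31 = 86.6 nm.

86.6 nm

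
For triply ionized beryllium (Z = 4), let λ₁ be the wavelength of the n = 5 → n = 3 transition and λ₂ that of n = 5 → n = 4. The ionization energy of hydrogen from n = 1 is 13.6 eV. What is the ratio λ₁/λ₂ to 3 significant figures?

0.316

λ ∝ 1/ΔE ∝ 1/(1/n_f² − 1/n_i²), and the Z² and hc factors cancel in the ratio.
λ₁/λ₂ = (1/4² − 1/5²)/(1/3² − 1/5²) = 0.02250/0.07111 = 0.316.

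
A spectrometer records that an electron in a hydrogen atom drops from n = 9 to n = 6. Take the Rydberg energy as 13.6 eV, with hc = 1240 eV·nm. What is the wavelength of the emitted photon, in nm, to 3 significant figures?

ΔE = 13.60 × (1/6² − 1/9²) = 13.60 × 0.01543 = 0.2099 eV.
λ = hc/ΔE = 1240 / 0.2099 = 5910 nm.

5910 nm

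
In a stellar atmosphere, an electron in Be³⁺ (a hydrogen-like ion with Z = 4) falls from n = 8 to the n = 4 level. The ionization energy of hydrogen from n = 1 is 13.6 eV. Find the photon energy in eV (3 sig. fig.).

The Bohr energies scale as Z², so for Z = 4: E_n = −217.6/n² eV.
E_8 = −217.6/64 = −3.400 eV and E_4 = −217.6/16 = −13.60 eV.
The photon energy is |E_8 − E_4| = 10.2 eV.

10.2 eV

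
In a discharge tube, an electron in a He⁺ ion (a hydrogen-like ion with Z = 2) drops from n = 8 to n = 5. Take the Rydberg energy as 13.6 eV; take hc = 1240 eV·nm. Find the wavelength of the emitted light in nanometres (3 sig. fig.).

For Z = 2 the level energies scale as Z², so the effective Rydberg energy is 13.6 × 4 = 54.40 eV.
ΔE = 54.40 × (1/5² − 1/8²) = 54.40 × 0.02438 = 1.326 eV.
λ = hc/ΔE = 1240 / 1.326 = 935 nm.

935 nm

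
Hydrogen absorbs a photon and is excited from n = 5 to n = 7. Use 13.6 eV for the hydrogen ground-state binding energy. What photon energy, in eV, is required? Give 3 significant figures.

0.266 eV

E_7 = −13.60/49 = −0.2776 eV and E_5 = −13.60/25 = −0.5440 eV.
The photon energy is |E_7 − E_5| = 0.266 eV.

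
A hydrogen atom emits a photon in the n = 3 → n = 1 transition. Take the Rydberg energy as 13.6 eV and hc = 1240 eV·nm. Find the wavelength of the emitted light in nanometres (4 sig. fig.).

102.6 nm

ΔE = 13.60 × (1/1² − 1/3²) = 13.60 × 0.8889 = 12.09 eV.
λ = hc/ΔE = 1240 / 12.09 = 102.6 nm.
This line belongs to the Lyman series.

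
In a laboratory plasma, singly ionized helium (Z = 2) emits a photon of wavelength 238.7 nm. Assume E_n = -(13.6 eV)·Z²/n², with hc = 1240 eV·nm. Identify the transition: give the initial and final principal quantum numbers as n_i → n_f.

n_i = 8, n_f = 3

The photon energy is ΔE = hc/λ = 1240 / 238.7 = 5.195 eV.
With Z = 2, ΔE = 54.40 × (1/n_f² − 1/n_i²), so 1/n_f² − 1/n_i² = 0.09549.
Trying n_f = 3 gives 1/n_i² = 0.01562, i.e. n_i ≈ 8; this pair matches.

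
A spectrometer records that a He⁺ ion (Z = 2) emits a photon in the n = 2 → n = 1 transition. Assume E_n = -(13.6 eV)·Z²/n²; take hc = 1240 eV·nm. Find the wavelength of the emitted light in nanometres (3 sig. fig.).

For Z = 2 the level energies scale as Z², so the effective Rydberg energy is 13.6 × 4 = 54.40 eV.
ΔE = 54.40 × (1/1² − 1/2²) = 54.40 × 0.7500 = 40.80 eV.
λ = hc/ΔE = 1240 / 40.80 = 30.4 nm.

30.4 nm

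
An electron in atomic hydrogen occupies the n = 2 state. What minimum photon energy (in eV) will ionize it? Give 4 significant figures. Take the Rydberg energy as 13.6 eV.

E_2 = −13.60/4 = −3.400 eV, so ionization (to E = 0) requires 3.400 eV.

3.400 eV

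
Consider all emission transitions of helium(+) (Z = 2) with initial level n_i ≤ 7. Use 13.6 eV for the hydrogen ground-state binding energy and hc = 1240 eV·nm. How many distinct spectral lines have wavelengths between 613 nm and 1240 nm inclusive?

Enumerate all n_i → n_f pairs with 1 ≤ n_f < n_i ≤ 7 and compute λ = 1240 / [13.6·4·(1/n_f² − 1/n_i²)].
Lines falling in [613, 1240] nm: 6→4 (656.5 nm), 5→4 (1013 nm), 7→5 (1163 nm).

3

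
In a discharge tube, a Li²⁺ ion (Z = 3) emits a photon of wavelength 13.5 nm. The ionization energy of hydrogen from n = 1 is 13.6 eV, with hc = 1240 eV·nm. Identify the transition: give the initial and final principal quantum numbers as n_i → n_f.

n_i = 2, n_f = 1

The photon energy is ΔE = hc/λ = 1240 / 13.5 = 91.85 eV.
With Z = 3, ΔE = 122.4 × (1/n_f² − 1/n_i²), so 1/n_f² − 1/n_i² = 0.7504.
Trying n_f = 1 gives 1/n_i² = 0.2496, i.e. n_i ≈ 2; this pair matches.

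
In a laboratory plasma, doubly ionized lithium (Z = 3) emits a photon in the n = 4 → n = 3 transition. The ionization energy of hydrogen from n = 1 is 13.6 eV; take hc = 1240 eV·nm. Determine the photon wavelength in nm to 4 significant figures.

208.4 nm

For Z = 3 the level energies scale as Z², so the effective Rydberg energy is 13.6 × 9 = 122.4 eV.
ΔE = 122.4 × (1/3² − 1/4²) = 122.4 × 0.04861 = 5.950 eV.
λ = hc/ΔE = 1240 / 5.950 = 208.4 nm.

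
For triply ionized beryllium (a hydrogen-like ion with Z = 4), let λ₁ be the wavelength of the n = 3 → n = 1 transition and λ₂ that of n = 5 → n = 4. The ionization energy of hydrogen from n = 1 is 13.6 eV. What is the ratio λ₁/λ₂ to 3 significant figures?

0.0253

λ ∝ 1/ΔE ∝ 1/(1/n_f² − 1/n_i²), and the Z² and hc factors cancel in the ratio.
λ₁/λ₂ = (1/4² − 1/5²)/(1/1² − 1/3²) = 0.02250/0.8889 = 0.0253.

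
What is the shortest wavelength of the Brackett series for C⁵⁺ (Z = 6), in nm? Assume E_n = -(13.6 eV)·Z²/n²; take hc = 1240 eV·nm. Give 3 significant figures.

40.5 nm

The Brackett series has lower level n_f = 4; the series limit corresponds to n_i → ∞.
ΔE_max = 13.6 × 36 / 4² = 30.60 eV.
λ_min = 1240 / 30.60 = 40.5 nm.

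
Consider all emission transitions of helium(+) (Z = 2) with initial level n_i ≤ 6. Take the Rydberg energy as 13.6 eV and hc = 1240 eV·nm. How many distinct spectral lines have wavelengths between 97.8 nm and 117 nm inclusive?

2

Enumerate all n_i → n_f pairs with 1 ≤ n_f < n_i ≤ 6 and compute λ = 1240 / [13.6·4·(1/n_f² − 1/n_i²)].
Lines falling in [97.8, 117] nm: 6→2 (102.6 nm), 5→2 (108.5 nm).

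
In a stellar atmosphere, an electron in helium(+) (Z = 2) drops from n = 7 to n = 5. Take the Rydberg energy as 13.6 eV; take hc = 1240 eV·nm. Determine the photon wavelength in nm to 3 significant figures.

For Z = 2 the level energies scale as Z², so the effective Rydberg energy is 13.6 × 4 = 54.40 eV.
ΔE = 54.40 × (1/5² − 1/7²) = 54.40 × 0.01959 = 1.066 eV.
λ = hc/ΔE = 1240 / 1.066 = 1160 nm.

1160 nm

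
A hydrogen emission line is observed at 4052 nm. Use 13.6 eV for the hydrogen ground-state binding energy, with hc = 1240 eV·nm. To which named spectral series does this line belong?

ΔE = 1240/4052 = 0.3060 eV.
This matches 13.6 × (1/4² − 1/5²), so n_f = 4: the Brackett series.

Brackett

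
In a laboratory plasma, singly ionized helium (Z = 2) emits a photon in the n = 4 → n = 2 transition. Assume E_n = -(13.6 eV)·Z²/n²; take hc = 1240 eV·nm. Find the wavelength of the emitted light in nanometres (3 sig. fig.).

For Z = 2 the level energies scale as Z², so the effective Rydberg energy is 13.6 × 4 = 54.40 eV.
ΔE = 54.40 × (1/2² − 1/4²) = 54.40 × 0.1875 = 10.20 eV.
λ = hc/ΔE = 1240 / 10.20 = 122 nm.

122 nm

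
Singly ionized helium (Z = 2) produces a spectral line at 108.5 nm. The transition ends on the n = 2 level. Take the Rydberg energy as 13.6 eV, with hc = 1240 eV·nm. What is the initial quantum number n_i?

The photon energy is ΔE = hc/λ = 1240 / 108.5 = 11.43 eV.
With Z = 2, ΔE = 54.40 × (1/n_f² − 1/n_i²), so 1/n_f² − 1/n_i² = 0.2101.
With n_f = 2: 1/n_i² = 1/4 − 0.2101 = 0.03992, so n_i ≈ 5.01.

n_i = 5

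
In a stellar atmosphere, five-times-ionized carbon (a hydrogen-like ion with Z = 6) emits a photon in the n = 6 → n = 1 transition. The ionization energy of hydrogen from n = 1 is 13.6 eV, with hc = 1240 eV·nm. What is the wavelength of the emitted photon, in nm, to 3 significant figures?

2.61 nm

For Z = 6 the level energies scale as Z², so the effective Rydberg energy is 13.6 × 36 = 489.6 eV.
ΔE = 489.6 × (1/1² − 1/6²) = 489.6 × 0.9722 = 476.0 eV.
λ = hc/ΔE = 1240 / 476.0 = 2.61 nm.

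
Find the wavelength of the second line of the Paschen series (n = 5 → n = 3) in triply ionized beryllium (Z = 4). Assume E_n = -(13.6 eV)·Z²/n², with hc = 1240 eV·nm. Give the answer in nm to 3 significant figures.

The Paschen series terminates on n_f = 3; the second line has n_i = 3+2 = 5.
ΔE = 217.6 × (1/3² − 1/5²) = 15.47 eV.
λ = 1240 / 15.47 = 80.1 nm.

80.1 nm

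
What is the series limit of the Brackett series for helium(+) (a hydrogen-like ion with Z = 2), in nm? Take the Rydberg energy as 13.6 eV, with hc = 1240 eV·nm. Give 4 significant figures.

364.7 nm

The Brackett series has lower level n_f = 4; the series limit corresponds to n_i → ∞.
ΔE_max = 13.6 × 4 / 4² = 3.400 eV.
λ_min = 1240 / 3.400 = 364.7 nm.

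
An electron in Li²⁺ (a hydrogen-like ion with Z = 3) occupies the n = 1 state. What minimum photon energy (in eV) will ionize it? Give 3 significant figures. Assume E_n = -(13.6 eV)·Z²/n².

122 eV

E_n = −13.6 Z²/n² = −122.4/n² eV for Z = 3.
E_1 = −122.4/1 = −122 eV, so ionization (to E = 0) requires 122 eV.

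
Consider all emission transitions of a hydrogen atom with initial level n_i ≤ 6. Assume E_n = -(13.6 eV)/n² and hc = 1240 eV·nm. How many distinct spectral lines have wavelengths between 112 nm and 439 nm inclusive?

Enumerate all n_i → n_f pairs with 1 ≤ n_f < n_i ≤ 6 and compute λ = 1240 / [13.6·1·(1/n_f² − 1/n_i²)].
Lines falling in [112, 439] nm: 2→1 (121.6 nm), 6→2 (410.3 nm), 5→2 (434.2 nm).

3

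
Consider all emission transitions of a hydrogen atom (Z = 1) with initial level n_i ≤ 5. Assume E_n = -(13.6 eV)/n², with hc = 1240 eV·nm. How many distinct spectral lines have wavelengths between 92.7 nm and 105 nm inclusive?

3

Enumerate all n_i → n_f pairs with 1 ≤ n_f < n_i ≤ 5 and compute λ = 1240 / [13.6·1·(1/n_f² − 1/n_i²)].
Lines falling in [92.7, 105] nm: 5→1 (94.98 nm), 4→1 (97.25 nm), 3→1 (102.6 nm).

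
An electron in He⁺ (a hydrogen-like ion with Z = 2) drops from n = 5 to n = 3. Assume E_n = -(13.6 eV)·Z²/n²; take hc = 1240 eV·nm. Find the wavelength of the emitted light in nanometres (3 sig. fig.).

321 nm

For Z = 2 the level energies scale as Z², so the effective Rydberg energy is 13.6 × 4 = 54.40 eV.
ΔE = 54.40 × (1/3² − 1/5²) = 54.40 × 0.07111 = 3.868 eV.
λ = hc/ΔE = 1240 / 3.868 = 321 nm.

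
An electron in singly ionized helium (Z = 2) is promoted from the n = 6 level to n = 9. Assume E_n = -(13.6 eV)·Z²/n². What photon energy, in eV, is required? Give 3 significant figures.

The Bohr energies scale as Z², so for Z = 2: E_n = −54.40/n² eV.
E_9 = −54.40/81 = −0.6716 eV and E_6 = −54.40/36 = −1.511 eV.
The photon energy is |E_9 − E_6| = 0.840 eV.

0.840 eV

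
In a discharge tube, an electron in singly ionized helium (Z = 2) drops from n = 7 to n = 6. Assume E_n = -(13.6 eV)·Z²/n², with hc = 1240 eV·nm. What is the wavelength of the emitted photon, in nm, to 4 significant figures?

3093 nm

For Z = 2 the level energies scale as Z², so the effective Rydberg energy is 13.6 × 4 = 54.40 eV.
ΔE = 54.40 × (1/6² − 1/7²) = 54.40 × 0.007370 = 0.4009 eV.
λ = hc/ΔE = 1240 / 0.4009 = 3093 nm.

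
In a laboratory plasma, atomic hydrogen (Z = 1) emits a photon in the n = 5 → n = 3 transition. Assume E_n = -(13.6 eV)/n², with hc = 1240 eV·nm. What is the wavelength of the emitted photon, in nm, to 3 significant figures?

1280 nm

ΔE = 13.60 × (1/3² − 1/5²) = 13.60 × 0.07111 = 0.9671 eV.
λ = hc/ΔE = 1240 / 0.9671 = 1280 nm.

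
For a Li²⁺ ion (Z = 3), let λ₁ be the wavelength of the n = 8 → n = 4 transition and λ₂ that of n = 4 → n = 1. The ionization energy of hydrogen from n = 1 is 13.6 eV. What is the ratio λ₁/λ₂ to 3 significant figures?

λ ∝ 1/ΔE ∝ 1/(1/n_f² − 1/n_i²), and the Z² and hc factors cancel in the ratio.
λ₁/λ₂ = (1/1² − 1/4²)/(1/4² − 1/8²) = 0.9375/0.04688 = 20.0.

20.0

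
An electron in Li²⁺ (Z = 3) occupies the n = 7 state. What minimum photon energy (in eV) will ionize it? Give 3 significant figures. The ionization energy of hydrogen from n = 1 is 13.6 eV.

E_n = −13.6 Z²/n² = −122.4/n² eV for Z = 3.
E_7 = −122.4/49 = −2.50 eV, so ionization (to E = 0) requires 2.50 eV.

2.50 eV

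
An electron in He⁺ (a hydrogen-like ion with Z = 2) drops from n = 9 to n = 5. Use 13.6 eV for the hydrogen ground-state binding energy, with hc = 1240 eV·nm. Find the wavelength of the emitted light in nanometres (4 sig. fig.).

824.3 nm

For Z = 2 the level energies scale as Z², so the effective Rydberg energy is 13.6 × 4 = 54.40 eV.
ΔE = 54.40 × (1/5² − 1/9²) = 54.40 × 0.02765 = 1.504 eV.
λ = hc/ΔE = 1240 / 1.504 = 824.3 nm.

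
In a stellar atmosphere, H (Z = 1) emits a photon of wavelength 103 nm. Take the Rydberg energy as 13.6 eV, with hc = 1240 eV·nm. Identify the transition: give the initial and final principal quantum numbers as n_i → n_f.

The photon energy is ΔE = hc/λ = 1240 / 103 = 12.04 eV.
With Z = 1, ΔE = 13.60 × (1/n_f² − 1/n_i²), so 1/n_f² − 1/n_i² = 0.8852.
Trying n_f = 1 gives 1/n_i² = 0.1148, i.e. n_i ≈ 3; this pair matches.

n_i = 3, n_f = 1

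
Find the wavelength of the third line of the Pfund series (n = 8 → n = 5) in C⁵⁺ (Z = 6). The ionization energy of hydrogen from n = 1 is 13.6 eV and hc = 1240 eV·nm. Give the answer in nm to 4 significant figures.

103.9 nm

The Pfund series terminates on n_f = 5; the third line has n_i = 5+3 = 8.
ΔE = 489.6 × (1/5² − 1/8²) = 11.93 eV.
λ = 1240 / 11.93 = 103.9 nm.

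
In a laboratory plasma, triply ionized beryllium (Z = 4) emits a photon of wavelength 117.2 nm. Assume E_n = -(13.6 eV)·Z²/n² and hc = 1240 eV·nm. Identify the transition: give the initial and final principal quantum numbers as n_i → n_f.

The photon energy is ΔE = hc/λ = 1240 / 117.2 = 10.58 eV.
With Z = 4, ΔE = 217.6 × (1/n_f² − 1/n_i²), so 1/n_f² − 1/n_i² = 0.04862.
Trying n_f = 3 gives 1/n_i² = 0.06249, i.e. n_i ≈ 4; this pair matches.

n_i = 4, n_f = 3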